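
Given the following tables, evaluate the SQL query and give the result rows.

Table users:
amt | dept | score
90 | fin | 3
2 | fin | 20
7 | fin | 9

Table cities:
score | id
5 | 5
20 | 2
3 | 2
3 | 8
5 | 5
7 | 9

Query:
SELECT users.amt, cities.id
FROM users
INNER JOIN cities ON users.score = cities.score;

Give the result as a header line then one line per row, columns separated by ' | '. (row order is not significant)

After JOIN cities (3 rows):
users.amt | users.dept | users.score | cities.score | cities.id
90 | fin | 3 | 3 | 2
90 | fin | 3 | 3 | 8
2 | fin | 20 | 20 | 2
After SELECT (3 rows):
users.amt | cities.id
90 | 2
90 | 8
2 | 2

== RESULT ==
users.amt | cities.id
90 | 2
90 | 8
2 | 2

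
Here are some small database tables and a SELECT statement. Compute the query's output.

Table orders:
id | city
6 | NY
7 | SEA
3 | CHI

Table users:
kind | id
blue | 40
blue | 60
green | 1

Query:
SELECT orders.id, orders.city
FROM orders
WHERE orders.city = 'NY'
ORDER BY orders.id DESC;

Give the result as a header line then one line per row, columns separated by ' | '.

== RESULT ==
orders.id | orders.city
6 | NY

Derivation:
After WHERE (1 rows):
orders.id | orders.city
6 | NY
After SELECT (1 rows):
orders.id | orders.city
6 | NY
After ORDER BY (1 rows):
orders.id | orders.city
6 | NY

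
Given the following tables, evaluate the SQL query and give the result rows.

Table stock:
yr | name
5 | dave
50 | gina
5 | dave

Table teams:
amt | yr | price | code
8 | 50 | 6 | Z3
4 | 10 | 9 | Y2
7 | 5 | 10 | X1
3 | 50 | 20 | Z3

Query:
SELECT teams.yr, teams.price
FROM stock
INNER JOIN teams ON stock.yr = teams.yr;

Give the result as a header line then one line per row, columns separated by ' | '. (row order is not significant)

== RESULT ==
teams.yr | teams.price
5 | 10
50 | 6
50 | 20
5 | 10

Derivation:
After JOIN teams (4 rows):
stock.yr | stock.name | teams.amt | teams.yr | teams.price | teams.code
5 | dave | 7 | 5 | 10 | X1
50 | gina | 8 | 50 | 6 | Z3
50 | gina | 3 | 50 | 20 | Z3
5 | dave | 7 | 5 | 10 | X1
After SELECT (4 rows):
teams.yr | teams.price
5 | 10
50 | 6
50 | 20
5 | 10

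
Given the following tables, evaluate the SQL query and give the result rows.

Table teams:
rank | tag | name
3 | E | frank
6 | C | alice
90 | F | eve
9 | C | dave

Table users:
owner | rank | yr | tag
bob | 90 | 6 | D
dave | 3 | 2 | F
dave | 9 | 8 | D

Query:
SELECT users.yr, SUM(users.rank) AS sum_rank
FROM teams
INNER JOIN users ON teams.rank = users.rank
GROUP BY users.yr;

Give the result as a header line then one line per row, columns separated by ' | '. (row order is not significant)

== RESULT ==
users.yr | sum_rank
2 | 3
6 | 90
8 | 9

Derivation:
After JOIN users (3 rows):
teams.rank | teams.tag | teams.name | users.owner | users.rank | users.yr | users.tag
3 | E | frank | dave | 3 | 2 | F
90 | F | eve | bob | 90 | 6 | D
9 | C | dave | dave | 9 | 8 | D
After GROUP BY (3 rows):
users.yr | sum_rank
2 | 3
6 | 90
8 | 9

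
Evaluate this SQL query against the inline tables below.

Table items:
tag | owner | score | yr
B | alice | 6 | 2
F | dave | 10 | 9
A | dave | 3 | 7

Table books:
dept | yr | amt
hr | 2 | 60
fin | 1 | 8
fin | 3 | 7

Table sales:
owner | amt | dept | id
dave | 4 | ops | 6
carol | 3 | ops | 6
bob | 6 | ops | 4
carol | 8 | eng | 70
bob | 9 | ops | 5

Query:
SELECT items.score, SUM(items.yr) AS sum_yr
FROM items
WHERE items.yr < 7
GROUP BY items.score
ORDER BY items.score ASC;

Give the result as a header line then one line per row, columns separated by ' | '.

After WHERE (1 rows):
items.tag | items.owner | items.score | items.yr
B | alice | 6 | 2
After GROUP BY (1 rows):
items.score | sum_yr
6 | 2
After ORDER BY (1 rows):
items.score | sum_yr
6 | 2

== RESULT ==
items.score | sum_yr
6 | 2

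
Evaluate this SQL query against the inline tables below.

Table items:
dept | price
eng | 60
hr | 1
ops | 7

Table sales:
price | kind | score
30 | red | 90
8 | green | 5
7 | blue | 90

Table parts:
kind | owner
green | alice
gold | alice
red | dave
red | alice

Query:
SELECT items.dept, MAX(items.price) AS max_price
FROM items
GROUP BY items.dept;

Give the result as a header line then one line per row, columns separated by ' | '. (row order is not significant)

After GROUP BY (3 rows):
items.dept | max_price
eng | 60
hr | 1
ops | 7

== RESULT ==
items.dept | max_price
eng | 60
hr | 1
ops | 7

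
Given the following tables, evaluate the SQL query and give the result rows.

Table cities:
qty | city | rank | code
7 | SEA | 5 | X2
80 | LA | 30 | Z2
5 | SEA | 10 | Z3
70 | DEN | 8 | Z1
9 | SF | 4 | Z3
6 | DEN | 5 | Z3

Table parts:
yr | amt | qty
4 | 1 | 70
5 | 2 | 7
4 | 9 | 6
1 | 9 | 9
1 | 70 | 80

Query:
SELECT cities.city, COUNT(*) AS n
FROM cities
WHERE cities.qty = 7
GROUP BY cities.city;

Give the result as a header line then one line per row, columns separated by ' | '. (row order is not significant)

== RESULT ==
cities.city | n
SEA | 1

Derivation:
After WHERE (1 rows):
cities.qty | cities.city | cities.rank | cities.code
7 | SEA | 5 | X2
After GROUP BY (1 rows):
cities.city | n
SEA | 1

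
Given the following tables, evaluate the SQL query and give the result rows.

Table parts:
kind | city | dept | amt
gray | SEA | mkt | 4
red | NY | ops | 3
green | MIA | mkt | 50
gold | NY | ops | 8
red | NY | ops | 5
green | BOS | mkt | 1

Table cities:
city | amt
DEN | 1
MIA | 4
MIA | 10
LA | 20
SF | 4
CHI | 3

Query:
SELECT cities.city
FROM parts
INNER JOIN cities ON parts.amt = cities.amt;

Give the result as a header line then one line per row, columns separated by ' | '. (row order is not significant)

== RESULT ==
cities.city
MIA
SF
CHI
DEN

Derivation:
After JOIN cities (4 rows):
parts.kind | parts.city | parts.dept | parts.amt | cities.city | cities.amt
gray | SEA | mkt | 4 | MIA | 4
gray | SEA | mkt | 4 | SF | 4
red | NY | ops | 3 | CHI | 3
green | BOS | mkt | 1 | DEN | 1
After SELECT (4 rows):
cities.city
MIA
SF
CHI
DEN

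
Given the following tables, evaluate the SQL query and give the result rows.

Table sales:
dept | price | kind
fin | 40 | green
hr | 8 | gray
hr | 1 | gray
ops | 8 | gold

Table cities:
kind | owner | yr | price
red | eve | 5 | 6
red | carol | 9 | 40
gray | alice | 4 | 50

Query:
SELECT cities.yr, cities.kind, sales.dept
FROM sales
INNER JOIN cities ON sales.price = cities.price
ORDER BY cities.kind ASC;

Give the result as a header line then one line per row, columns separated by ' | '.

== RESULT ==
cities.yr | cities.kind | sales.dept
9 | red | fin

Derivation:
After JOIN cities (1 rows):
sales.dept | sales.price | sales.kind | cities.kind | cities.owner | cities.yr | cities.price
fin | 40 | green | red | carol | 9 | 40
After SELECT (1 rows):
cities.yr | cities.kind | sales.dept
9 | red | fin
After ORDER BY (1 rows):
cities.yr | cities.kind | sales.dept
9 | red | fin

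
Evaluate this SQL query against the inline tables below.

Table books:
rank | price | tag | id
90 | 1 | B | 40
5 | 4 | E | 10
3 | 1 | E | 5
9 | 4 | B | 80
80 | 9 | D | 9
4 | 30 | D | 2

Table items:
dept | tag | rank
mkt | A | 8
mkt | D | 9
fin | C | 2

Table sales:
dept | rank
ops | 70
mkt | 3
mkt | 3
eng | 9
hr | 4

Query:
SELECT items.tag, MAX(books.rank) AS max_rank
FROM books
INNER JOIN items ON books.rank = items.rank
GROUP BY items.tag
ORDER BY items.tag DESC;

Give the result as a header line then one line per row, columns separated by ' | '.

== RESULT ==
items.tag | max_rank
D | 9

Derivation:
After JOIN items (1 rows):
books.rank | books.price | books.tag | books.id | items.dept | items.tag | items.rank
9 | 4 | B | 80 | mkt | D | 9
After GROUP BY (1 rows):
items.tag | max_rank
D | 9
After ORDER BY (1 rows):
items.tag | max_rank
D | 9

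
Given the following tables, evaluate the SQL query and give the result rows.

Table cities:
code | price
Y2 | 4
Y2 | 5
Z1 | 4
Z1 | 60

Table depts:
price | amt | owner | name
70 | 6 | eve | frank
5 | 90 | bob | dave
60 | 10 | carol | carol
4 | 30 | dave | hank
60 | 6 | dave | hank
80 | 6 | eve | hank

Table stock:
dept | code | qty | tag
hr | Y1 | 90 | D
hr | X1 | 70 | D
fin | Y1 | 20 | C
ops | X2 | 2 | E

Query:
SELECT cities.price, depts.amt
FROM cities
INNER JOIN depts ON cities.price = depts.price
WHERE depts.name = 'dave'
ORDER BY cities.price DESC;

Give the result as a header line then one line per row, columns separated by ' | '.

== RESULT ==
cities.price | depts.amt
5 | 90

Derivation:
After JOIN depts (5 rows):
cities.code | cities.price | depts.price | depts.amt | depts.owner | depts.name
Y2 | 4 | 4 | 30 | dave | hank
Y2 | 5 | 5 | 90 | bob | dave
Z1 | 4 | 4 | 30 | dave | hank
Z1 | 60 | 60 | 10 | carol | carol
Z1 | 60 | 60 | 6 | dave | hank
After WHERE (1 rows):
cities.code | cities.price | depts.price | depts.amt | depts.owner | depts.name
Y2 | 5 | 5 | 90 | bob | dave
After SELECT (1 rows):
cities.price | depts.amt
5 | 90
After ORDER BY (1 rows):
cities.price | depts.amt
5 | 90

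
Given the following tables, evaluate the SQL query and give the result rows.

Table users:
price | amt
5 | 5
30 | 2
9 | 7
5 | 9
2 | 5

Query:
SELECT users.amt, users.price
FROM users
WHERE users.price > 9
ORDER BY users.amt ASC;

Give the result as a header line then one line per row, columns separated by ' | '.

After WHERE (1 rows):
users.price | users.amt
30 | 2
After SELECT (1 rows):
users.amt | users.price
2 | 30
After ORDER BY (1 rows):
users.amt | users.price
2 | 30

== RESULT ==
users.amt | users.price
2 | 30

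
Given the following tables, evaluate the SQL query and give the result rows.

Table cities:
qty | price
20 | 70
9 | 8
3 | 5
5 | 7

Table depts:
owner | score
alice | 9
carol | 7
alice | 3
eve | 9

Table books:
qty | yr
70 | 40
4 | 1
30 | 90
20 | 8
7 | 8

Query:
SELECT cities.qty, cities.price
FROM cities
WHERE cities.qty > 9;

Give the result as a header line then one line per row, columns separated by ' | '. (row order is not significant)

After WHERE (1 rows):
cities.qty | cities.price
20 | 70
After SELECT (1 rows):
cities.qty | cities.price
20 | 70

== RESULT ==
cities.qty | cities.price
20 | 70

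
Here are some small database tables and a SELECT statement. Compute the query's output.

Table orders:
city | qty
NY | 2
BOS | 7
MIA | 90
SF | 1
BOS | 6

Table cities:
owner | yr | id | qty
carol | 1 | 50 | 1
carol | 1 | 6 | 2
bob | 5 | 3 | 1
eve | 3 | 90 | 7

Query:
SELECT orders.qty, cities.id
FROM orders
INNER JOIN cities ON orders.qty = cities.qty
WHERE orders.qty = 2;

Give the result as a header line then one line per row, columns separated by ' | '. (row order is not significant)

After JOIN cities (4 rows):
orders.city | orders.qty | cities.owner | cities.yr | cities.id | cities.qty
NY | 2 | carol | 1 | 6 | 2
BOS | 7 | eve | 3 | 90 | 7
SF | 1 | carol | 1 | 50 | 1
SF | 1 | bob | 5 | 3 | 1
After WHERE (1 rows):
orders.city | orders.qty | cities.owner | cities.yr | cities.id | cities.qty
NY | 2 | carol | 1 | 6 | 2
After SELECT (1 rows):
orders.qty | cities.id
2 | 6

== RESULT ==
orders.qty | cities.id
2 | 6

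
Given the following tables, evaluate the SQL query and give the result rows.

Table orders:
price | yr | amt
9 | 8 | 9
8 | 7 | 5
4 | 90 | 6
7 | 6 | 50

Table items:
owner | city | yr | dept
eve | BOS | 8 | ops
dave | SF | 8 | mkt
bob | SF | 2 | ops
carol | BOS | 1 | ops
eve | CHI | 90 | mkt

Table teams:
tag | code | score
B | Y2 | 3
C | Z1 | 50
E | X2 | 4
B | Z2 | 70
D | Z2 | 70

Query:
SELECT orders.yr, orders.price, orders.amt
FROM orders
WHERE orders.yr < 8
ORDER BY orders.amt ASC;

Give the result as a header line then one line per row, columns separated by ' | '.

After WHERE (2 rows):
orders.price | orders.yr | orders.amt
8 | 7 | 5
7 | 6 | 50
After SELECT (2 rows):
orders.yr | orders.price | orders.amt
7 | 8 | 5
6 | 7 | 50
After ORDER BY (2 rows):
orders.yr | orders.price | orders.amt
7 | 8 | 5
6 | 7 | 50

== RESULT ==
orders.yr | orders.price | orders.amt
7 | 8 | 5
6 | 7 | 50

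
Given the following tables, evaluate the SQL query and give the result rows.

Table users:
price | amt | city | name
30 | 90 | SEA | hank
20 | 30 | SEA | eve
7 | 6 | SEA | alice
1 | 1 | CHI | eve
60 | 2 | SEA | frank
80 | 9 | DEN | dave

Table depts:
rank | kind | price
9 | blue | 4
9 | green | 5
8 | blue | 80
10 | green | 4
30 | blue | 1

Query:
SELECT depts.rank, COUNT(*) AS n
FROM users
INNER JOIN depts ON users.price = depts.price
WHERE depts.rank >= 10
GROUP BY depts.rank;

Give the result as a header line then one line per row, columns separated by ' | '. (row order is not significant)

== RESULT ==
depts.rank | n
30 | 1

Derivation:
After JOIN depts (2 rows):
users.price | users.amt | users.city | users.name | depts.rank | depts.kind | depts.price
1 | 1 | CHI | eve | 30 | blue | 1
80 | 9 | DEN | dave | 8 | blue | 80
After WHERE (1 rows):
users.price | users.amt | users.city | users.name | depts.rank | depts.kind | depts.price
1 | 1 | CHI | eve | 30 | blue | 1
After GROUP BY (1 rows):
depts.rank | n
30 | 1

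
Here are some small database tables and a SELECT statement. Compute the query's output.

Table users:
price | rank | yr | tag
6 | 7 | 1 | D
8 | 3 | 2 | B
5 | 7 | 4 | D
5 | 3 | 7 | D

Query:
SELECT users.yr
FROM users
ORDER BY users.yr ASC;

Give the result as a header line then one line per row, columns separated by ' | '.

== RESULT ==
users.yr
1
2
4
7

Derivation:
After SELECT (4 rows):
users.yr
1
2
4
7
After ORDER BY (4 rows):
users.yr
1
2
4
7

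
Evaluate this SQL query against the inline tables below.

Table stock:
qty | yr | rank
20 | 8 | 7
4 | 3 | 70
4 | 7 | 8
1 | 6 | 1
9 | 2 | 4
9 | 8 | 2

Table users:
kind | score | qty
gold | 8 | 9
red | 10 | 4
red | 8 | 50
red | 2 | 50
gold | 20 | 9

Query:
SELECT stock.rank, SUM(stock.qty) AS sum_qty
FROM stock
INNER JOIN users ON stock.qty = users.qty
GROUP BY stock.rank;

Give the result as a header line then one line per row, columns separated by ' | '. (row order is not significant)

After JOIN users (6 rows):
stock.qty | stock.yr | stock.rank | users.kind | users.score | users.qty
4 | 3 | 70 | red | 10 | 4
4 | 7 | 8 | red | 10 | 4
9 | 2 | 4 | gold | 8 | 9
9 | 2 | 4 | gold | 20 | 9
9 | 8 | 2 | gold | 8 | 9
9 | 8 | 2 | gold | 20 | 9
After GROUP BY (4 rows):
stock.rank | sum_qty
70 | 4
8 | 4
4 | 18
2 | 18

== RESULT ==
stock.rank | sum_qty
70 | 4
8 | 4
4 | 18
2 | 18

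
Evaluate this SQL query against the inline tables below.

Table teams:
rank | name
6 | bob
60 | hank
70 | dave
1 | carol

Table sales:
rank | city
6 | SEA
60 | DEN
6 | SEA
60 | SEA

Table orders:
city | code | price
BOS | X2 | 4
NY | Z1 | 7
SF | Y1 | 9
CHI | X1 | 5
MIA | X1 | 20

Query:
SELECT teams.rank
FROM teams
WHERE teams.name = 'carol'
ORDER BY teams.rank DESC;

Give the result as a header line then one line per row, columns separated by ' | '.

After WHERE (1 rows):
teams.rank | teams.name
1 | carol
After SELECT (1 rows):
teams.rank
1
After ORDER BY (1 rows):
teams.rank
1

== RESULT ==
teams.rank
1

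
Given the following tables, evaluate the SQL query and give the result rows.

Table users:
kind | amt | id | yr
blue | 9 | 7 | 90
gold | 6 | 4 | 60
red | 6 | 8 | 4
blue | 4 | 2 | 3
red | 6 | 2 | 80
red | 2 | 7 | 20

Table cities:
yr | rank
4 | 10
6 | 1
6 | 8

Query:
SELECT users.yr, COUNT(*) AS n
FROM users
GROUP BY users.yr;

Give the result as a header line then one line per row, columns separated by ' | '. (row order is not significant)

== RESULT ==
users.yr | n
90 | 1
60 | 1
4 | 1
3 | 1
80 | 1
20 | 1

Derivation:
After GROUP BY (6 rows):
users.yr | n
90 | 1
60 | 1
4 | 1
3 | 1
80 | 1
20 | 1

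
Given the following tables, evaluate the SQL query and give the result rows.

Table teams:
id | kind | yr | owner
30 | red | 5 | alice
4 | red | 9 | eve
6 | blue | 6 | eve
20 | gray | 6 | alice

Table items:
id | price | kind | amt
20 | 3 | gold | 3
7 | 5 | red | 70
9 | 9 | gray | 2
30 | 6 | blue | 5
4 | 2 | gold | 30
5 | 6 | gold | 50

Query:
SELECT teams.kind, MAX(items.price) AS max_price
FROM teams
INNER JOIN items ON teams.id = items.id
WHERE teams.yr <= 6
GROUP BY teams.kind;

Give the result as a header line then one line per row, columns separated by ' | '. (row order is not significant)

After JOIN items (3 rows):
teams.id | teams.kind | teams.yr | teams.owner | items.id | items.price | items.kind | items.amt
30 | red | 5 | alice | 30 | 6 | blue | 5
4 | red | 9 | eve | 4 | 2 | gold | 30
20 | gray | 6 | alice | 20 | 3 | gold | 3
After WHERE (2 rows):
teams.id | teams.kind | teams.yr | teams.owner | items.id | items.price | items.kind | items.amt
30 | red | 5 | alice | 30 | 6 | blue | 5
20 | gray | 6 | alice | 20 | 3 | gold | 3
After GROUP BY (2 rows):
teams.kind | max_price
red | 6
gray | 3

== RESULT ==
teams.kind | max_price
red | 6
gray | 3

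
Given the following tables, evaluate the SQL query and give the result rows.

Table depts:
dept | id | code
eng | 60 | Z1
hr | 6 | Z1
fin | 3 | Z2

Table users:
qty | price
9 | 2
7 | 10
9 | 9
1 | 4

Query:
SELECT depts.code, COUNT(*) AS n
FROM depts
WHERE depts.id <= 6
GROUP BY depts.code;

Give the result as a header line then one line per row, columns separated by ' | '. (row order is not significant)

== RESULT ==
depts.code | n
Z1 | 1
Z2 | 1

Derivation:
After WHERE (2 rows):
depts.dept | depts.id | depts.code
hr | 6 | Z1
fin | 3 | Z2
After GROUP BY (2 rows):
depts.code | n
Z1 | 1
Z2 | 1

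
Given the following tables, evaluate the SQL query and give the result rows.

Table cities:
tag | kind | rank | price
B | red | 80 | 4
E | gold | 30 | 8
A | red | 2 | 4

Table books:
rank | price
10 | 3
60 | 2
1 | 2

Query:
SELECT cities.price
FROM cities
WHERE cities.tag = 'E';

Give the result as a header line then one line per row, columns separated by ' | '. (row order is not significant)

== RESULT ==
cities.price
8

Derivation:
After WHERE (1 rows):
cities.tag | cities.kind | cities.rank | cities.price
E | gold | 30 | 8
After SELECT (1 rows):
cities.price
8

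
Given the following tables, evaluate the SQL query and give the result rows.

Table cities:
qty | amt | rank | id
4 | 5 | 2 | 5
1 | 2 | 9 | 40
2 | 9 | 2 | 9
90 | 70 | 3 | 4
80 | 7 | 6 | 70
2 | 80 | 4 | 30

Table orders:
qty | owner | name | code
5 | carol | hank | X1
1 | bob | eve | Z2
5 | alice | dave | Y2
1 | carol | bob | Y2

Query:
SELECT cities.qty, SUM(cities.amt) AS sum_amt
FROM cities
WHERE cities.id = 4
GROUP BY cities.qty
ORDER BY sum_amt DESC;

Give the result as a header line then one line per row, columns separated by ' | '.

After WHERE (1 rows):
cities.qty | cities.amt | cities.rank | cities.id
90 | 70 | 3 | 4
After GROUP BY (1 rows):
cities.qty | sum_amt
90 | 70
After ORDER BY (1 rows):
cities.qty | sum_amt
90 | 70

== RESULT ==
cities.qty | sum_amt
90 | 70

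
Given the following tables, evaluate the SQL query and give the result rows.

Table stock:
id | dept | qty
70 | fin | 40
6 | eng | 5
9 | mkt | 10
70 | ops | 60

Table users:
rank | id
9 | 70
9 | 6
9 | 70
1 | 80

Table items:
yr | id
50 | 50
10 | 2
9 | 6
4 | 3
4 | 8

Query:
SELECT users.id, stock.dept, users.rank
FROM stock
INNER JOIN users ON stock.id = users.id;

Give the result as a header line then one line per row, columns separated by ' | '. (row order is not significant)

After JOIN users (5 rows):
stock.id | stock.dept | stock.qty | users.rank | users.id
70 | fin | 40 | 9 | 70
70 | fin | 40 | 9 | 70
6 | eng | 5 | 9 | 6
70 | ops | 60 | 9 | 70
70 | ops | 60 | 9 | 70
After SELECT (5 rows):
users.id | stock.dept | users.rank
70 | fin | 9
70 | fin | 9
6 | eng | 9
70 | ops | 9
70 | ops | 9

== RESULT ==
users.id | stock.dept | users.rank
70 | fin | 9
70 | fin | 9
6 | eng | 9
70 | ops | 9
70 | ops | 9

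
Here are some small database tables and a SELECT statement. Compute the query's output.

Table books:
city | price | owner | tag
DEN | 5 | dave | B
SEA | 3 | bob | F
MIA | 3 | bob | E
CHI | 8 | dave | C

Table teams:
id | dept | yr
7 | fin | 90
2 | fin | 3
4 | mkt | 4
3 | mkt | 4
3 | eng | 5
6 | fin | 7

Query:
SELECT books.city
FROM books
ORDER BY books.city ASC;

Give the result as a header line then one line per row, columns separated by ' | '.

== RESULT ==
books.city
CHI
DEN
MIA
SEA

Derivation:
After SELECT (4 rows):
books.city
DEN
SEA
MIA
CHI
After ORDER BY (4 rows):
books.city
CHI
DEN
MIA
SEA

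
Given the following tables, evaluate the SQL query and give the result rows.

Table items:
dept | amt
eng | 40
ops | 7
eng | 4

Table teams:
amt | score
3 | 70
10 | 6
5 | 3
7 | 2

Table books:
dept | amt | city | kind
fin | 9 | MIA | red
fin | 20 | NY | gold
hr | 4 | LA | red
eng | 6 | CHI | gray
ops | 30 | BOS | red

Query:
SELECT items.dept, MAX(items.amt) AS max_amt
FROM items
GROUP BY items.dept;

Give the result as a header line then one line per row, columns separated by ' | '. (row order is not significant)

== RESULT ==
items.dept | max_amt
eng | 40
ops | 7

Derivation:
After GROUP BY (2 rows):
items.dept | max_amt
eng | 40
ops | 7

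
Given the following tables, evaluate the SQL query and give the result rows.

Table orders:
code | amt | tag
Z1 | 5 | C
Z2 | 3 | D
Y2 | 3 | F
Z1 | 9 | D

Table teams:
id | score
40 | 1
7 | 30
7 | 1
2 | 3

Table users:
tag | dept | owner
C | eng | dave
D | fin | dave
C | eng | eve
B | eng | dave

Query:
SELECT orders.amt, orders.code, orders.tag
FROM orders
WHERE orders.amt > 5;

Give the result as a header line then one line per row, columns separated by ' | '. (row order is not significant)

== RESULT ==
orders.amt | orders.code | orders.tag
9 | Z1 | D

Derivation:
After WHERE (1 rows):
orders.code | orders.amt | orders.tag
Z1 | 9 | D
After SELECT (1 rows):
orders.amt | orders.code | orders.tag
9 | Z1 | D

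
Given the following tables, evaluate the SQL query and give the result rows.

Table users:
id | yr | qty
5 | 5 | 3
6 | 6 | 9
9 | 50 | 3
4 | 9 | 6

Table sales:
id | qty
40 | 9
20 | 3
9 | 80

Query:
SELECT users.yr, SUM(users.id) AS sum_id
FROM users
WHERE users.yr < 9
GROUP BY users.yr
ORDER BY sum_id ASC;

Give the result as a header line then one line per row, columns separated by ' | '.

== RESULT ==
users.yr | sum_id
5 | 5
6 | 6

Derivation:
After WHERE (2 rows):
users.id | users.yr | users.qty
5 | 5 | 3
6 | 6 | 9
After GROUP BY (2 rows):
users.yr | sum_id
5 | 5
6 | 6
After ORDER BY (2 rows):
users.yr | sum_id
5 | 5
6 | 6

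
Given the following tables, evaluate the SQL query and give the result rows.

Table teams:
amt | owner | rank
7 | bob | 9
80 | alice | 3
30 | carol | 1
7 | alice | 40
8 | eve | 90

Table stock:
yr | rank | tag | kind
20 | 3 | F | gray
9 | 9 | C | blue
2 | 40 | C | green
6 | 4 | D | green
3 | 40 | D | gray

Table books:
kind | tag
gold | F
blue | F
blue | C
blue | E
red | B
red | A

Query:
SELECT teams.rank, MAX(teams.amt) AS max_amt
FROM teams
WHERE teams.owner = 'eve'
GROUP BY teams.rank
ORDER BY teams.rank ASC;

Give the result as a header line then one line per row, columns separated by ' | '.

After WHERE (1 rows):
teams.amt | teams.owner | teams.rank
8 | eve | 90
After GROUP BY (1 rows):
teams.rank | max_amt
90 | 8
After ORDER BY (1 rows):
teams.rank | max_amt
90 | 8

== RESULT ==
teams.rank | max_amt
90 | 8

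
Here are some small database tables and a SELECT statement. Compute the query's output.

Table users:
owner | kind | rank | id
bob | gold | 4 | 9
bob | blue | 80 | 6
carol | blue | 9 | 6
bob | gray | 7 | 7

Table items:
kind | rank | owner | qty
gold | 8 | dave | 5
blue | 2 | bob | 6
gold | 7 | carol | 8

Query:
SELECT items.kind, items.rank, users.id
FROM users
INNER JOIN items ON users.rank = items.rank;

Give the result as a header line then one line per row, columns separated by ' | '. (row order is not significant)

== RESULT ==
items.kind | items.rank | users.id
gold | 7 | 7

Derivation:
After JOIN items (1 rows):
users.owner | users.kind | users.rank | users.id | items.kind | items.rank | items.owner | items.qty
bob | gray | 7 | 7 | gold | 7 | carol | 8
After SELECT (1 rows):
items.kind | items.rank | users.id
gold | 7 | 7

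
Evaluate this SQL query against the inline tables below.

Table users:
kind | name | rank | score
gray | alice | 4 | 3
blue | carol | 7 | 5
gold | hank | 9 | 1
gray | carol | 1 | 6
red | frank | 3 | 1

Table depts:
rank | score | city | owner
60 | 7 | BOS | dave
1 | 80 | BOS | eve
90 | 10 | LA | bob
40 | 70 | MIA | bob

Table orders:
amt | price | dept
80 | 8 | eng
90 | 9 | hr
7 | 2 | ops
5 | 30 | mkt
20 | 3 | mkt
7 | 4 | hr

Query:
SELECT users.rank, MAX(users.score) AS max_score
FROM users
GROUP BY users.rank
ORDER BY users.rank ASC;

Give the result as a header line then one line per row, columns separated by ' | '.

After GROUP BY (5 rows):
users.rank | max_score
4 | 3
7 | 5
9 | 1
1 | 6
3 | 1
After ORDER BY (5 rows):
users.rank | max_score
1 | 6
3 | 1
4 | 3
7 | 5
9 | 1

== RESULT ==
users.rank | max_score
1 | 6
3 | 1
4 | 3
7 | 5
9 | 1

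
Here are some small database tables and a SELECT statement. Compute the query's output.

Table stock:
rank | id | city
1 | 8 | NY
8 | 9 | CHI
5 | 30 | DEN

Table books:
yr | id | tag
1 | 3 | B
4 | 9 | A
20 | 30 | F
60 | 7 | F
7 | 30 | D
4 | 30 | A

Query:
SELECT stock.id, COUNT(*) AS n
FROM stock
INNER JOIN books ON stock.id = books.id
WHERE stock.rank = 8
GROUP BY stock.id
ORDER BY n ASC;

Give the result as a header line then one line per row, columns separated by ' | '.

After JOIN books (4 rows):
stock.rank | stock.id | stock.city | books.yr | books.id | books.tag
8 | 9 | CHI | 4 | 9 | A
5 | 30 | DEN | 20 | 30 | F
5 | 30 | DEN | 7 | 30 | D
5 | 30 | DEN | 4 | 30 | A
After WHERE (1 rows):
stock.rank | stock.id | stock.city | books.yr | books.id | books.tag
8 | 9 | CHI | 4 | 9 | A
After GROUP BY (1 rows):
stock.id | n
9 | 1
After ORDER BY (1 rows):
stock.id | n
9 | 1

== RESULT ==
stock.id | n
9 | 1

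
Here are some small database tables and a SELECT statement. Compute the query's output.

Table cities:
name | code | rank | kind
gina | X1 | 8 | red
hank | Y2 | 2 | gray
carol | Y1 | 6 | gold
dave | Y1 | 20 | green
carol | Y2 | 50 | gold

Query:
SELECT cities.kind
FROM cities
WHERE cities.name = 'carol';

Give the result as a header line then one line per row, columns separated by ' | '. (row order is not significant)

== RESULT ==
cities.kind
gold
gold

Derivation:
After WHERE (2 rows):
cities.name | cities.code | cities.rank | cities.kind
carol | Y1 | 6 | gold
carol | Y2 | 50 | gold
After SELECT (2 rows):
cities.kind
gold
gold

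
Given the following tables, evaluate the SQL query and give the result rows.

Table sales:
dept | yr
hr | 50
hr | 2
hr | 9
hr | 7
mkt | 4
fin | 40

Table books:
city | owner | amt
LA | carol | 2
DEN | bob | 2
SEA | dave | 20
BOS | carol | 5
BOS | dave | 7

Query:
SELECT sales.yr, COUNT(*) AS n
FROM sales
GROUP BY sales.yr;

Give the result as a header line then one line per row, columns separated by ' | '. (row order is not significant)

== RESULT ==
sales.yr | n
50 | 1
2 | 1
9 | 1
7 | 1
4 | 1
40 | 1

Derivation:
After GROUP BY (6 rows):
sales.yr | n
50 | 1
2 | 1
9 | 1
7 | 1
4 | 1
40 | 1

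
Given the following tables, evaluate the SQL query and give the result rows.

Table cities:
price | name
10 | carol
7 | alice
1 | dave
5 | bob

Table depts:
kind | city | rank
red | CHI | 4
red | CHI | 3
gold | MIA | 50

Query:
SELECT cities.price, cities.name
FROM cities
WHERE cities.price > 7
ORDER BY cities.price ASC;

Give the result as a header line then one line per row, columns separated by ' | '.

After WHERE (1 rows):
cities.price | cities.name
10 | carol
After SELECT (1 rows):
cities.price | cities.name
10 | carol
After ORDER BY (1 rows):
cities.price | cities.name
10 | carol

== RESULT ==
cities.price | cities.name
10 | carol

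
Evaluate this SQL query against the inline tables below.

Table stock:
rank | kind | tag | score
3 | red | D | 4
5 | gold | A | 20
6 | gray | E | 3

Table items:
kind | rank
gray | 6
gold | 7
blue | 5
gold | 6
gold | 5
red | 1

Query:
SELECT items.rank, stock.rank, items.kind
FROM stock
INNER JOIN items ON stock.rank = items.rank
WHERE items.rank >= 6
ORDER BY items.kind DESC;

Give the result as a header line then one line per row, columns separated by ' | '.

== RESULT ==
items.rank | stock.rank | items.kind
6 | 6 | gray
6 | 6 | gold

Derivation:
After JOIN items (4 rows):
stock.rank | stock.kind | stock.tag | stock.score | items.kind | items.rank
5 | gold | A | 20 | blue | 5
5 | gold | A | 20 | gold | 5
6 | gray | E | 3 | gray | 6
6 | gray | E | 3 | gold | 6
After WHERE (2 rows):
stock.rank | stock.kind | stock.tag | stock.score | items.kind | items.rank
6 | gray | E | 3 | gray | 6
6 | gray | E | 3 | gold | 6
After SELECT (2 rows):
items.rank | stock.rank | items.kind
6 | 6 | gray
6 | 6 | gold
After ORDER BY (2 rows):
items.rank | stock.rank | items.kind
6 | 6 | gray
6 | 6 | gold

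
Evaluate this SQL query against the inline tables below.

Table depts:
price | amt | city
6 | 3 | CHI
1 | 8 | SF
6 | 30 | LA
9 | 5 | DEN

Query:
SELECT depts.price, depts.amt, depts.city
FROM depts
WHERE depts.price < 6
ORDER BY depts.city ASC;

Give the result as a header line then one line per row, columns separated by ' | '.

== RESULT ==
depts.price | depts.amt | depts.city
1 | 8 | SF

Derivation:
After WHERE (1 rows):
depts.price | depts.amt | depts.city
1 | 8 | SF
After SELECT (1 rows):
depts.price | depts.amt | depts.city
1 | 8 | SF
After ORDER BY (1 rows):
depts.price | depts.amt | depts.city
1 | 8 | SF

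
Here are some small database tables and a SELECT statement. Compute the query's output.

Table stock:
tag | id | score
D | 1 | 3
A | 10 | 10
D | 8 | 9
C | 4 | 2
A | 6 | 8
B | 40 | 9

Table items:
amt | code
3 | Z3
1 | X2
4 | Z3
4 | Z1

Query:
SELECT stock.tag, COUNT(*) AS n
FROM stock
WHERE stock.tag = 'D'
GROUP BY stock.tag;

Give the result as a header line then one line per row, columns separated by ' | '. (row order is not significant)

After WHERE (2 rows):
stock.tag | stock.id | stock.score
D | 1 | 3
D | 8 | 9
After GROUP BY (1 rows):
stock.tag | n
D | 2

== RESULT ==
stock.tag | n
D | 2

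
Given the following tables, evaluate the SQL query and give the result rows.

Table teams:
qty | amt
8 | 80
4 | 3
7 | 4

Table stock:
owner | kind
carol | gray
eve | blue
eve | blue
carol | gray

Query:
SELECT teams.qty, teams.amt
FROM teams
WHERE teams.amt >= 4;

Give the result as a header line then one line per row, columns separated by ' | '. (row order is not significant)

After WHERE (2 rows):
teams.qty | teams.amt
8 | 80
7 | 4
After SELECT (2 rows):
teams.qty | teams.amt
8 | 80
7 | 4

== RESULT ==
teams.qty | teams.amt
8 | 80
7 | 4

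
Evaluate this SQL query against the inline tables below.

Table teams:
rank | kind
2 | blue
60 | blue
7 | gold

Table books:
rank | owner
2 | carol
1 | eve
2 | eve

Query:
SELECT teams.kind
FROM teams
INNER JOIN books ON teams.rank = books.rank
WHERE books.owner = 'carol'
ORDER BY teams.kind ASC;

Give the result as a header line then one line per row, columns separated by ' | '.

After JOIN books (2 rows):
teams.rank | teams.kind | books.rank | books.owner
2 | blue | 2 | carol
2 | blue | 2 | eve
After WHERE (1 rows):
teams.rank | teams.kind | books.rank | books.owner
2 | blue | 2 | carol
After SELECT (1 rows):
teams.kind
blue
After ORDER BY (1 rows):
teams.kind
blue

== RESULT ==
teams.kind
blue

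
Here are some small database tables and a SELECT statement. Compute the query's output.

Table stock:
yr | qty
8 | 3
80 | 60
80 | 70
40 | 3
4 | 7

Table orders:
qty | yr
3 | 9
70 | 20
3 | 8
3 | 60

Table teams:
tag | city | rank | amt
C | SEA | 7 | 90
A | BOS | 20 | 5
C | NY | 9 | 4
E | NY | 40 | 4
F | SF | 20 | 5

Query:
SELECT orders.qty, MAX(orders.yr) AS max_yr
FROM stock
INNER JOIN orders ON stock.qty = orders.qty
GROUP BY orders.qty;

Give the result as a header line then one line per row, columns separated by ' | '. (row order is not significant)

== RESULT ==
orders.qty | max_yr
3 | 60
70 | 20

Derivation:
After JOIN orders (7 rows):
stock.yr | stock.qty | orders.qty | orders.yr
8 | 3 | 3 | 9
8 | 3 | 3 | 8
8 | 3 | 3 | 60
80 | 70 | 70 | 20
40 | 3 | 3 | 9
40 | 3 | 3 | 8
40 | 3 | 3 | 60
After GROUP BY (2 rows):
orders.qty | max_yr
3 | 60
70 | 20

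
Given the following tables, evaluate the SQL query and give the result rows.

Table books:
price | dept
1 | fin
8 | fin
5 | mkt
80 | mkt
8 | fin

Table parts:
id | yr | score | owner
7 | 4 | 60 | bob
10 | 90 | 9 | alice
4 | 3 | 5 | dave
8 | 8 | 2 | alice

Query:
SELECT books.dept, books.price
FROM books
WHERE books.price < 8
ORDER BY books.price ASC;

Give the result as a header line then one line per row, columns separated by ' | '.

== RESULT ==
books.dept | books.price
fin | 1
mkt | 5

Derivation:
After WHERE (2 rows):
books.price | books.dept
1 | fin
5 | mkt
After SELECT (2 rows):
books.dept | books.price
fin | 1
mkt | 5
After ORDER BY (2 rows):
books.dept | books.price
fin | 1
mkt | 5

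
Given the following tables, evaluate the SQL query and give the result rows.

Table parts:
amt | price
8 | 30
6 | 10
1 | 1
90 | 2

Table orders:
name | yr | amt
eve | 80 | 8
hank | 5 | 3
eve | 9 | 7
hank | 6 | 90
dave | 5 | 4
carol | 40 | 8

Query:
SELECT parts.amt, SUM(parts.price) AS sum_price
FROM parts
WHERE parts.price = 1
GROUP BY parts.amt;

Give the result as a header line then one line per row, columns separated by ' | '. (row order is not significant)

== RESULT ==
parts.amt | sum_price
1 | 1

Derivation:
After WHERE (1 rows):
parts.amt | parts.price
1 | 1
After GROUP BY (1 rows):
parts.amt | sum_price
1 | 1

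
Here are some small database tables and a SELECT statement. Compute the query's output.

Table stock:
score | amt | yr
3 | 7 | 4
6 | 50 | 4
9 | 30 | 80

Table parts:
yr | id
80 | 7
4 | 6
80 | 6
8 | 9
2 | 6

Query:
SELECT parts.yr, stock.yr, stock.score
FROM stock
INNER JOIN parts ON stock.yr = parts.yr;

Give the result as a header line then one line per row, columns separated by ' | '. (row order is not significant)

After JOIN parts (4 rows):
stock.score | stock.amt | stock.yr | parts.yr | parts.id
3 | 7 | 4 | 4 | 6
6 | 50 | 4 | 4 | 6
9 | 30 | 80 | 80 | 7
9 | 30 | 80 | 80 | 6
After SELECT (4 rows):
parts.yr | stock.yr | stock.score
4 | 4 | 3
4 | 4 | 6
80 | 80 | 9
80 | 80 | 9

== RESULT ==
parts.yr | stock.yr | stock.score
4 | 4 | 3
4 | 4 | 6
80 | 80 | 9
80 | 80 | 9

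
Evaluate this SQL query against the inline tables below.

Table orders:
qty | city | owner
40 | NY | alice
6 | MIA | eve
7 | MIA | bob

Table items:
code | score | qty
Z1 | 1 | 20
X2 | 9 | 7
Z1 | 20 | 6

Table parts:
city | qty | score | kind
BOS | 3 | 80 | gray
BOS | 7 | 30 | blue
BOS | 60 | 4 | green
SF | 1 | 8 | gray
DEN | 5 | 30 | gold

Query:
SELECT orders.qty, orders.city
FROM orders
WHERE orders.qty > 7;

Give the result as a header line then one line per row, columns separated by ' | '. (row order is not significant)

After WHERE (1 rows):
orders.qty | orders.city | orders.owner
40 | NY | alice
After SELECT (1 rows):
orders.qty | orders.city
40 | NY

== RESULT ==
orders.qty | orders.city
40 | NY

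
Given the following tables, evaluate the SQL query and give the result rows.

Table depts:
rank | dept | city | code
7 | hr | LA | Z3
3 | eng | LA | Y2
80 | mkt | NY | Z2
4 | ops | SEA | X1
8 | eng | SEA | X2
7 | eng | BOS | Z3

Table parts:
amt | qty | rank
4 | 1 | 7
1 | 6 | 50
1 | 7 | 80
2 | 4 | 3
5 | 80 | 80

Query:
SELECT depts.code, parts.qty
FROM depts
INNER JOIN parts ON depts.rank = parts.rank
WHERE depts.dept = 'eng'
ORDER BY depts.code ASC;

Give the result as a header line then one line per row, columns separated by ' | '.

After JOIN parts (5 rows):
depts.rank | depts.dept | depts.city | depts.code | parts.amt | parts.qty | parts.rank
7 | hr | LA | Z3 | 4 | 1 | 7
3 | eng | LA | Y2 | 2 | 4 | 3
80 | mkt | NY | Z2 | 1 | 7 | 80
80 | mkt | NY | Z2 | 5 | 80 | 80
7 | eng | BOS | Z3 | 4 | 1 | 7
After WHERE (2 rows):
depts.rank | depts.dept | depts.city | depts.code | parts.amt | parts.qty | parts.rank
3 | eng | LA | Y2 | 2 | 4 | 3
7 | eng | BOS | Z3 | 4 | 1 | 7
After SELECT (2 rows):
depts.code | parts.qty
Y2 | 4
Z3 | 1
After ORDER BY (2 rows):
depts.code | parts.qty
Y2 | 4
Z3 | 1

== RESULT ==
depts.code | parts.qty
Y2 | 4
Z3 | 1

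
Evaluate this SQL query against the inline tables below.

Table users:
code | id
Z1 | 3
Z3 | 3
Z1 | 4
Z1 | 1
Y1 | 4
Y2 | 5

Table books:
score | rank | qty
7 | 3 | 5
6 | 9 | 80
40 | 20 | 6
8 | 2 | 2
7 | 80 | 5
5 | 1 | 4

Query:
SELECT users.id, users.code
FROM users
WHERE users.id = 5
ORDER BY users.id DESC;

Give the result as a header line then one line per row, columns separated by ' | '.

After WHERE (1 rows):
users.code | users.id
Y2 | 5
After SELECT (1 rows):
users.id | users.code
5 | Y2
After ORDER BY (1 rows):
users.id | users.code
5 | Y2

== RESULT ==
users.id | users.code
5 | Y2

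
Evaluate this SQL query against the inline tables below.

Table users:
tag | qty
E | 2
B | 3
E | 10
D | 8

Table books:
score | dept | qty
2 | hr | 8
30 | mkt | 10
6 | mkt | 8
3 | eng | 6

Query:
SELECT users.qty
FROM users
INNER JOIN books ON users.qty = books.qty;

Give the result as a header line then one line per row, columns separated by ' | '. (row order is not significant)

== RESULT ==
users.qty
10
8
8

Derivation:
After JOIN books (3 rows):
users.tag | users.qty | books.score | books.dept | books.qty
E | 10 | 30 | mkt | 10
D | 8 | 2 | hr | 8
D | 8 | 6 | mkt | 8
After SELECT (3 rows):
users.qty
10
8
8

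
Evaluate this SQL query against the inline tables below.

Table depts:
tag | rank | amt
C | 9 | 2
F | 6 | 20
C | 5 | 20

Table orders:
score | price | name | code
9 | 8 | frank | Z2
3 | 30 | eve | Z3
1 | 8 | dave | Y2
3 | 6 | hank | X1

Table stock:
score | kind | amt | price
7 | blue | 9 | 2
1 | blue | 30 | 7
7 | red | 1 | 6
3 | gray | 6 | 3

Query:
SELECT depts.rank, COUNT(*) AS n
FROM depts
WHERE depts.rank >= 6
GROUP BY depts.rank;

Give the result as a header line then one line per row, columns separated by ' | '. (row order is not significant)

After WHERE (2 rows):
depts.tag | depts.rank | depts.amt
C | 9 | 2
F | 6 | 20
After GROUP BY (2 rows):
depts.rank | n
9 | 1
6 | 1

== RESULT ==
depts.rank | n
9 | 1
6 | 1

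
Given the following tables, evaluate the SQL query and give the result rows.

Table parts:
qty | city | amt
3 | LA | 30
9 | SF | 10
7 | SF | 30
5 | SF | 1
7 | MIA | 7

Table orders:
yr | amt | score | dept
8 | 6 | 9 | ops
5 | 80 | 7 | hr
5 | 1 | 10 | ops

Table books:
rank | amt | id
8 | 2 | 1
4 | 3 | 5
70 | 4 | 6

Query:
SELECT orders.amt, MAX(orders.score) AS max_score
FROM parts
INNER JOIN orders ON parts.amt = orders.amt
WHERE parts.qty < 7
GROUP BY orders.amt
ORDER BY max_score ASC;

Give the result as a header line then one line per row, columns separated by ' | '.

After JOIN orders (1 rows):
parts.qty | parts.city | parts.amt | orders.yr | orders.amt | orders.score | orders.dept
5 | SF | 1 | 5 | 1 | 10 | ops
After WHERE (1 rows):
parts.qty | parts.city | parts.amt | orders.yr | orders.amt | orders.score | orders.dept
5 | SF | 1 | 5 | 1 | 10 | ops
After GROUP BY (1 rows):
orders.amt | max_score
1 | 10
After ORDER BY (1 rows):
orders.amt | max_score
1 | 10

== RESULT ==
orders.amt | max_score
1 | 10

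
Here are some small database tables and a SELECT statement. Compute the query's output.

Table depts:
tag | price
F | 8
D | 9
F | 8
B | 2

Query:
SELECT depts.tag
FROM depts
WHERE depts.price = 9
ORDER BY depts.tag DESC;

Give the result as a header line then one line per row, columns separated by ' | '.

After WHERE (1 rows):
depts.tag | depts.price
D | 9
After SELECT (1 rows):
depts.tag
D
After ORDER BY (1 rows):
depts.tag
D

== RESULT ==
depts.tag
D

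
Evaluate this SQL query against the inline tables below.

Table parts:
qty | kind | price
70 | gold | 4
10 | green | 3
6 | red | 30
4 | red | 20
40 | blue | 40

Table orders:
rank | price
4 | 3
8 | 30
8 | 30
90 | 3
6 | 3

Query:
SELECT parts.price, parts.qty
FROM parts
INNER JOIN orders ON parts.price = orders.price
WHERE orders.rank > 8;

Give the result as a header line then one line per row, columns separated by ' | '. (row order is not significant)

== RESULT ==
parts.price | parts.qty
3 | 10

Derivation:
After JOIN orders (5 rows):
parts.qty | parts.kind | parts.price | orders.rank | orders.price
10 | green | 3 | 4 | 3
10 | green | 3 | 90 | 3
10 | green | 3 | 6 | 3
6 | red | 30 | 8 | 30
6 | red | 30 | 8 | 30
After WHERE (1 rows):
parts.qty | parts.kind | parts.price | orders.rank | orders.price
10 | green | 3 | 90 | 3
After SELECT (1 rows):
parts.price | parts.qty
3 | 10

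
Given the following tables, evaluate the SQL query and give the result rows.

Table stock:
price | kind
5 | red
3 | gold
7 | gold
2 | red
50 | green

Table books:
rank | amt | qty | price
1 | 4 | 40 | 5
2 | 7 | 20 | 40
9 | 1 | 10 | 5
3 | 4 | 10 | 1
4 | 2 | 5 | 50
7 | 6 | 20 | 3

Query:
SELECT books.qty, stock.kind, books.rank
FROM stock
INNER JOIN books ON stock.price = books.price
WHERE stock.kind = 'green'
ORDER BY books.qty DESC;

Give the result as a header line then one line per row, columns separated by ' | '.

== RESULT ==
books.qty | stock.kind | books.rank
5 | green | 4

Derivation:
After JOIN books (4 rows):
stock.price | stock.kind | books.rank | books.amt | books.qty | books.price
5 | red | 1 | 4 | 40 | 5
5 | red | 9 | 1 | 10 | 5
3 | gold | 7 | 6 | 20 | 3
50 | green | 4 | 2 | 5 | 50
After WHERE (1 rows):
stock.price | stock.kind | books.rank | books.amt | books.qty | books.price
50 | green | 4 | 2 | 5 | 50
After SELECT (1 rows):
books.qty | stock.kind | books.rank
5 | green | 4
After ORDER BY (1 rows):
books.qty | stock.kind | books.rank
5 | green | 4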